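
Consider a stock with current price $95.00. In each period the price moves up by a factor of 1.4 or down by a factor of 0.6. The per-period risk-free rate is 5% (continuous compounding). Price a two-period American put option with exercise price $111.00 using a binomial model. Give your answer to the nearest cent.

$29.33

Risk-neutral probability p = (e^0.05 − 0.6)/(1.4 − 0.6) = 0.4513/0.8000 = 0.5641
Terminal stock prices: S_uu = 186.2, S_ud = 79.8, S_dd = 34.2
Terminal payoffs (K − S): max(-75.2, 0) = 0, max(31.2, 0) = 31.2, max(76.8, 0) = 76.8
Node u (S = 133): continuation = e^(−0.05)·[0.5641·0.0000 + 0.4359·31.2000] = 12.9371; exercise value = 0.0000 ≤ continuation, so V_u = 12.9371
Node d (S = 57): continuation = e^(−0.05)·[0.5641·31.2000 + 0.4359·76.8000] = 48.5865; exercise value = 54.0000 > continuation, so V_d = 54.0000 (exercise)
Node 0 (S = 95): continuation = e^(−0.05)·[0.5641·12.9371 + 0.4359·54.0000] = 29.3330; exercise value = 16.0000 ≤ continuation, so V_0 = 29.3330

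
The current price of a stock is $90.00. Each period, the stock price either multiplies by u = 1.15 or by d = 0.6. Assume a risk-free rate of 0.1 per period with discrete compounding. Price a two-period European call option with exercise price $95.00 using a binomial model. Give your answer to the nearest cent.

$16.41

Risk-neutral probability p = (1 + 0.1 − 0.6)/(1.15 − 0.6) = 0.5000/0.5500 = 0.9091
Terminal stock prices: S_uu = 119, S_ud = 62.1, S_dd = 32.4
Terminal payoffs (S − K): max(24.02, 0) = 24.02, max(-32.9, 0) = 0, max(-62.6, 0) = 0
Node u (S = 103.5): V_u = 1/1.1·[0.9091·24.0250 + 0.0909·0.0000] = 19.8554
Node d (S = 54): V_d = 1/1.1·[0.9091·0.0000 + 0.0909·0.0000] = 0.0000
Node 0 (S = 90): V_0 = 1/1.1·[0.9091·19.8554 + 0.0909·0.0000] = 16.4094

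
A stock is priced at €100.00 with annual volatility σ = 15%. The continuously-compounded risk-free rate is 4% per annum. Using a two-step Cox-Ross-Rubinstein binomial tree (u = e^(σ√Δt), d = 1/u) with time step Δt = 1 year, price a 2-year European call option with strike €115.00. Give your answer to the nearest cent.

€6.60

CRR parameters: u = e^(σ√Δt) = e^(0.15·√1) = 1.1618, d = 1/u = 0.8607
Per-period rate: rΔt = 0.04·1 = 0.04, so R = e^0.04 = 1.0408
Risk-neutral probability p = (e^0.04 − 0.8607)/(1.1618 − 0.8607) = 0.1801/0.3011 = 0.5981
Terminal stock prices: S_uu = 135, S_ud = 100, S_dd = 74.08
Terminal payoffs (S − K): max(19.99, 0) = 19.99, max(-15, 0) = 0, max(-40.92, 0) = 0
Node u (S = 116.2): V_u = e^(−0.04)·[0.5981·19.9859 + 0.4019·0.0000] = 11.4848
Node d (S = 86.07): V_d = e^(−0.04)·[0.5981·0.0000 + 0.4019·0.0000] = 0.0000
Node 0 (S = 100): V_0 = e^(−0.04)·[0.5981·11.4848 + 0.4019·0.0000] = 6.5997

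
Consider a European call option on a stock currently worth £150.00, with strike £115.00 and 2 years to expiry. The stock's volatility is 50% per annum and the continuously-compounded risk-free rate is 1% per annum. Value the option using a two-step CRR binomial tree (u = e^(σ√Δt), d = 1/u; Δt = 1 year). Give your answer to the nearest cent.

£59.30

CRR parameters: u = e^(σ√Δt) = e^(0.5·√1) = 1.6487, d = 1/u = 0.6065
Per-period rate: rΔt = 0.01·1 = 0.01, so R = e^0.01 = 1.0101
Risk-neutral probability p = (e^0.01 − 0.6065)/(1.6487 − 0.6065) = 0.4035/1.0422 = 0.3872
Terminal stock prices: S_uu = 407.7, S_ud = 150, S_dd = 55.18
Terminal payoffs (S − K): max(292.7, 0) = 292.7, max(35, 0) = 35, max(-59.82, 0) = 0
Node u (S = 247.3): V_u = e^(−0.01)·[0.3872·292.7423 + 0.6128·35.0000] = 133.4525
Node d (S = 90.98): V_d = e^(−0.01)·[0.3872·35.0000 + 0.6128·0.0000] = 13.4166
Node 0 (S = 150): V_0 = e^(−0.01)·[0.3872·133.4525 + 0.6128·13.4166] = 59.2966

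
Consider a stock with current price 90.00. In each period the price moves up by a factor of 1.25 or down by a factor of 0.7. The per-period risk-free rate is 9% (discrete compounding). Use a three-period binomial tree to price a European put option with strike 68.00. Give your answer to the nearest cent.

2.50

Risk-neutral probability p = (1 + 0.09 − 0.7)/(1.25 − 0.7) = 0.3900/0.5500 = 0.7091
Terminal stock prices: S_uuu = 175.8, S_uud = 98.44, S_udd = 55.12, S_ddd = 30.87
Terminal payoffs (K − S): max(-107.8, 0) = 0, max(-30.44, 0) = 0, max(12.88, 0) = 12.88, max(37.13, 0) = 37.13
Node uu (S = 140.6): V_uu = 1/1.09·[0.7091·0.0000 + 0.2909·0.0000] = 0.0000
Node ud (S = 78.75): V_ud = 1/1.09·[0.7091·0.0000 + 0.2909·12.8750] = 3.4362
Node dd (S = 44.1): V_dd = 1/1.09·[0.7091·12.8750 + 0.2909·37.1300] = 18.2853
Node u (S = 112.5): V_u = 1/1.09·[0.7091·0.0000 + 0.2909·3.4362] = 0.9171
Node d (S = 63): V_d = 1/1.09·[0.7091·3.4362 + 0.2909·18.2853] = 7.1155
Node 0 (S = 90): V_0 = 1/1.09·[0.7091·0.9171 + 0.2909·7.1155] = 2.4957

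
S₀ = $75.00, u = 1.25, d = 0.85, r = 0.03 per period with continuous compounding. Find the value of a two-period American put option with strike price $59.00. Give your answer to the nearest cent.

Risk-neutral probability p = (e^0.03 − 0.85)/(1.25 − 0.85) = 0.1805/0.4000 = 0.4511
Terminal stock prices: S_uu = 117.2, S_ud = 79.69, S_dd = 54.19
Terminal payoffs (K − S): max(-58.19, 0) = 0, max(-20.69, 0) = 0, max(4.813, 0) = 4.813
Node u (S = 93.75): continuation = e^(−0.03)·[0.4511·0.0000 + 0.5489·0.0000] = 0.0000; exercise value = 0.0000 ≤ continuation, so V_u = 0.0000
Node d (S = 63.75): continuation = e^(−0.03)·[0.4511·0.0000 + 0.5489·4.8125] = 2.5633; exercise value = 0.0000 ≤ continuation, so V_d = 2.5633
Node 0 (S = 75): continuation = e^(−0.03)·[0.4511·0.0000 + 0.5489·2.5633] = 1.3653; exercise value = 0.0000 ≤ continuation, so V_0 = 1.3653

$1.37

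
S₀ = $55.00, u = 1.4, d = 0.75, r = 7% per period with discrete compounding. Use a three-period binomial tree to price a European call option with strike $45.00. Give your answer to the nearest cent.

Risk-neutral probability p = (1 + 0.07 − 0.75)/(1.4 − 0.75) = 0.3200/0.6500 = 0.4923
Terminal stock prices: S_uuu = 150.9, S_uud = 80.85, S_udd = 43.31, S_ddd = 23.2
Terminal payoffs (S − K): max(105.9, 0) = 105.9, max(35.85, 0) = 35.85, max(-1.688, 0) = 0, max(-21.8, 0) = 0
Node uu (S = 107.8): V_uu = 1/1.07·[0.4923·105.9200 + 0.5077·35.8500] = 65.7439
Node ud (S = 57.75): V_ud = 1/1.07·[0.4923·35.8500 + 0.5077·0.0000] = 16.4946
Node dd (S = 30.94): V_dd = 1/1.07·[0.4923·0.0000 + 0.5077·0.0000] = 0.0000
Node u (S = 77): V_u = 1/1.07·[0.4923·65.7439 + 0.5077·16.4946] = 38.0752
Node d (S = 41.25): V_d = 1/1.07·[0.4923·16.4946 + 0.5077·0.0000] = 7.5892
Node 0 (S = 55): V_0 = 1/1.07·[0.4923·38.0752 + 0.5077·7.5892] = 21.1193

$21.12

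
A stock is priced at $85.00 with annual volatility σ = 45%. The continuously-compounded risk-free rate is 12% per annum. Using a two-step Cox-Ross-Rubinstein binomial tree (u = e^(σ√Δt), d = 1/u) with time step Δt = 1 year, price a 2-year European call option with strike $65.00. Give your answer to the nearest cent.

$39.24

CRR parameters: u = e^(σ√Δt) = e^(0.45·√1) = 1.5683, d = 1/u = 0.6376
Per-period rate: rΔt = 0.12·1 = 0.12, so R = e^0.12 = 1.1275
Risk-neutral probability p = (e^0.12 − 0.6376)/(1.5683 − 0.6376) = 0.4899/0.9307 = 0.5264
Terminal stock prices: S_uu = 209.1, S_ud = 85, S_dd = 34.56
Terminal payoffs (S − K): max(144.1, 0) = 144.1, max(20, 0) = 20, max(-30.44, 0) = 0
Node u (S = 133.3): V_u = e^(−0.12)·[0.5264·144.0663 + 0.4736·20.0000] = 75.6567
Node d (S = 54.2): V_d = e^(−0.12)·[0.5264·20.0000 + 0.4736·0.0000] = 9.3367
Node 0 (S = 85): V_0 = e^(−0.12)·[0.5264·75.6567 + 0.4736·9.3367] = 39.2413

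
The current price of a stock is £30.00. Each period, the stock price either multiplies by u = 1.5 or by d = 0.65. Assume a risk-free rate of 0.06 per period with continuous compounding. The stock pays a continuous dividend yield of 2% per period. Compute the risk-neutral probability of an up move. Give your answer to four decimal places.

p = 0.4598

Per-period risk-free factor R = e^0.06 = 1.0618; dividend-adjusted growth = e^(0.06−0.02) = 1.0408.
Risk-neutral probability p = (1.0408 − 0.65)/(1.5 − 0.65) = 0.3908/0.8500 = 0.4598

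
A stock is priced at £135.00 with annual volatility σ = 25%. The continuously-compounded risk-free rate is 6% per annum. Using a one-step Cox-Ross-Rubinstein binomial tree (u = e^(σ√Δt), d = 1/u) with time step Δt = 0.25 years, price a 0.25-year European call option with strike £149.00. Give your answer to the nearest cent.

£2.07

CRR parameters: u = e^(σ√Δt) = e^(0.25·√0.25) = 1.1331, d = 1/u = 0.8825
Per-period rate: rΔt = 0.06·0.25 = 0.015, so R = e^0.015 = 1.0151
Risk-neutral probability p = (e^0.015 − 0.8825)/(1.1331 − 0.8825) = 0.1326/0.2507 = 0.5291
Terminal stock prices: S_u = 153, S_d = 119.1
Terminal payoffs (S − K): max(3.975, 0) = 3.975, max(-29.86, 0) = 0
Node 0 (S = 135): V_0 = e^(−0.015)·[0.5291·3.9750 + 0.4709·0.0000] = 2.0718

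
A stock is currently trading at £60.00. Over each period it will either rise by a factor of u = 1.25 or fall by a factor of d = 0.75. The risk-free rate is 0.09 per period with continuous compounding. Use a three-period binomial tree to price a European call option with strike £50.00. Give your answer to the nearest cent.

£23.60

Risk-neutral probability p = (e^0.09 − 0.75)/(1.25 − 0.75) = 0.3442/0.5000 = 0.6883
Terminal stock prices: S_uuu = 117.2, S_uud = 70.31, S_udd = 42.19, S_ddd = 25.31
Terminal payoffs (S − K): max(67.19, 0) = 67.19, max(20.31, 0) = 20.31, max(-7.812, 0) = 0, max(-24.69, 0) = 0
Node uu (S = 93.75): V_uu = e^(−0.09)·[0.6883·67.1875 + 0.3117·20.3125] = 48.0534
Node ud (S = 56.25): V_ud = e^(−0.09)·[0.6883·20.3125 + 0.3117·0.0000] = 12.7787
Node dd (S = 33.75): V_dd = e^(−0.09)·[0.6883·0.0000 + 0.3117·0.0000] = 0.0000
Node u (S = 75): V_u = e^(−0.09)·[0.6883·48.0534 + 0.3117·12.7787] = 33.8703
Node d (S = 45): V_d = e^(−0.09)·[0.6883·12.7787 + 0.3117·0.0000] = 8.0391
Node 0 (S = 60): V_0 = e^(−0.09)·[0.6883·33.8703 + 0.3117·8.0391] = 23.5977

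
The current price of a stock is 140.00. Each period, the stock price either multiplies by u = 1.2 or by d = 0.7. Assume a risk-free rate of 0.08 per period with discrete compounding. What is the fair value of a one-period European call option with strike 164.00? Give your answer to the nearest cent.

Risk-neutral probability p = (1 + 0.08 − 0.7)/(1.2 − 0.7) = 0.3800/0.5000 = 0.7600
Terminal stock prices: S_u = 168, S_d = 98
Terminal payoffs (S − K): max(4, 0) = 4, max(-66, 0) = 0
Node 0 (S = 140): V_0 = 1/1.08·[0.7600·4.0000 + 0.2400·0.0000] = 2.8148

2.81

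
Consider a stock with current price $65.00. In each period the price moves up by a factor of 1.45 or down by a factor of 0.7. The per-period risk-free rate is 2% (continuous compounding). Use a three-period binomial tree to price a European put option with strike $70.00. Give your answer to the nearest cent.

Risk-neutral probability p = (e^0.02 − 0.7)/(1.45 − 0.7) = 0.3202/0.7500 = 0.4269
Terminal stock prices: S_uuu = 198.2, S_uud = 95.66, S_udd = 46.18, S_ddd = 22.29
Terminal payoffs (K − S): max(-128.2, 0) = 0, max(-25.66, 0) = 0, max(23.82, 0) = 23.82, max(47.71, 0) = 47.71
Node uu (S = 136.7): V_uu = e^(−0.02)·[0.4269·0.0000 + 0.5731·0.0000] = 0.0000
Node ud (S = 65.97): V_ud = e^(−0.02)·[0.4269·0.0000 + 0.5731·23.8175] = 13.3787
Node dd (S = 31.85): V_dd = e^(−0.02)·[0.4269·23.8175 + 0.5731·47.7050] = 36.7639
Node u (S = 94.25): V_u = e^(−0.02)·[0.4269·0.0000 + 0.5731·13.3787] = 7.5151
Node d (S = 45.5): V_d = e^(−0.02)·[0.4269·13.3787 + 0.5731·36.7639] = 26.2497
Node 0 (S = 65): V_0 = e^(−0.02)·[0.4269·7.5151 + 0.5731·26.2497] = 17.8898

$17.89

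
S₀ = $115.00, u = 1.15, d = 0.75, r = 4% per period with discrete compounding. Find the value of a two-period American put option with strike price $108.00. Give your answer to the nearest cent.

$7.38

Risk-neutral probability p = (1 + 0.04 − 0.75)/(1.15 − 0.75) = 0.2900/0.4000 = 0.7250
Terminal stock prices: S_uu = 152.1, S_ud = 99.19, S_dd = 64.69
Terminal payoffs (K − S): max(-44.09, 0) = 0, max(8.812, 0) = 8.812, max(43.31, 0) = 43.31
Node u (S = 132.2): continuation = 1/1.04·[0.7250·0.0000 + 0.2750·8.8125] = 2.3302; exercise value = 0.0000 ≤ continuation, so V_u = 2.3302
Node d (S = 86.25): continuation = 1/1.04·[0.7250·8.8125 + 0.2750·43.3125] = 17.5962; exercise value = 21.7500 > continuation, so V_d = 21.7500 (exercise)
Node 0 (S = 115): continuation = 1/1.04·[0.7250·2.3302 + 0.2750·21.7500] = 7.3756; exercise value = 0.0000 ≤ continuation, so V_0 = 7.3756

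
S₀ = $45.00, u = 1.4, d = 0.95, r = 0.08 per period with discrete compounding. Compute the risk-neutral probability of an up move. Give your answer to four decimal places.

Risk-neutral probability p = (1 + 0.08 − 0.95)/(1.4 − 0.95) = 0.1300/0.4500 = 0.2889

p = 0.2889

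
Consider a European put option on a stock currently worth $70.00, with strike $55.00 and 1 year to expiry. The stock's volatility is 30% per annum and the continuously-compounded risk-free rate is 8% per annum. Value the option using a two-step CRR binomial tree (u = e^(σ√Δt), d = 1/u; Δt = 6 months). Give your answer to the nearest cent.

$1.78

CRR parameters: u = e^(σ√Δt) = e^(0.3·√0.5) = 1.2363, d = 1/u = 0.8089
Per-period rate: rΔt = 0.08·0.5 = 0.04, so R = e^0.04 = 1.0408
Risk-neutral probability p = (e^0.04 − 0.8089)/(1.2363 − 0.8089) = 0.2320/0.4275 = 0.5426
Terminal stock prices: S_uu = 107, S_ud = 70, S_dd = 45.8
Terminal payoffs (K − S): max(-51.99, 0) = 0, max(-15, 0) = 0, max(9.202, 0) = 9.202
Node u (S = 86.54): V_u = e^(−0.04)·[0.5426·0.0000 + 0.4574·0.0000] = 0.0000
Node d (S = 56.62): V_d = e^(−0.04)·[0.5426·0.0000 + 0.4574·9.2024] = 4.0438
Node 0 (S = 70): V_0 = e^(−0.04)·[0.5426·0.0000 + 0.4574·4.0438] = 1.7770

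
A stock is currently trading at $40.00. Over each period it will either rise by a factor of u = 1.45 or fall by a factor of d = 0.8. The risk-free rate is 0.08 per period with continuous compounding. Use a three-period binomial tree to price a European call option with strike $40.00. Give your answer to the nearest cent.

$12.24

Risk-neutral probability p = (e^0.08 − 0.8)/(1.45 − 0.8) = 0.2833/0.6500 = 0.4358
Terminal stock prices: S_uuu = 121.9, S_uud = 67.28, S_udd = 37.12, S_ddd = 20.48
Terminal payoffs (S − K): max(81.94, 0) = 81.94, max(27.28, 0) = 27.28, max(-2.88, 0) = 0, max(-19.52, 0) = 0
Node uu (S = 84.1): V_uu = e^(−0.08)·[0.4358·81.9450 + 0.5642·27.2800] = 47.1753
Node ud (S = 46.4): V_ud = e^(−0.08)·[0.4358·27.2800 + 0.5642·0.0000] = 10.9752
Node dd (S = 25.6): V_dd = e^(−0.08)·[0.4358·0.0000 + 0.5642·0.0000] = 0.0000
Node u (S = 58): V_u = e^(−0.08)·[0.4358·47.1753 + 0.5642·10.9752] = 24.6954
Node d (S = 32): V_d = e^(−0.08)·[0.4358·10.9752 + 0.5642·0.0000] = 4.4155
Node 0 (S = 40): V_0 = e^(−0.08)·[0.4358·24.6954 + 0.5642·4.4155] = 12.2350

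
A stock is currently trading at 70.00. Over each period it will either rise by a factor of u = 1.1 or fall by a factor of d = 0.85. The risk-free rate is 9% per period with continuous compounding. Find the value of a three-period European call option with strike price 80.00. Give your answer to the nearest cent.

9.37

Risk-neutral probability p = (e^0.09 − 0.85)/(1.1 − 0.85) = 0.2442/0.2500 = 0.9767
Terminal stock prices: S_uuu = 93.17, S_uud = 72, S_udd = 55.63, S_ddd = 42.99
Terminal payoffs (S − K): max(13.17, 0) = 13.17, max(-8.005, 0) = 0, max(-24.37, 0) = 0, max(-37.01, 0) = 0
Node uu (S = 84.7): V_uu = e^(−0.09)·[0.9767·13.1700 + 0.0233·0.0000] = 11.7560
Node ud (S = 65.45): V_ud = e^(−0.09)·[0.9767·0.0000 + 0.0233·0.0000] = 0.0000
Node dd (S = 50.57): V_dd = e^(−0.09)·[0.9767·0.0000 + 0.0233·0.0000] = 0.0000
Node u (S = 77): V_u = e^(−0.09)·[0.9767·11.7560 + 0.0233·0.0000] = 10.4938
Node d (S = 59.5): V_d = e^(−0.09)·[0.9767·0.0000 + 0.0233·0.0000] = 0.0000
Node 0 (S = 70): V_0 = e^(−0.09)·[0.9767·10.4938 + 0.0233·0.0000] = 9.3671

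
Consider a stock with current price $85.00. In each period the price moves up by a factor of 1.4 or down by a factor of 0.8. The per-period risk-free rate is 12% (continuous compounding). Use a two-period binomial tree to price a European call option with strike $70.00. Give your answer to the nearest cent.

Risk-neutral probability p = (e^0.12 − 0.8)/(1.4 − 0.8) = 0.3275/0.6000 = 0.5458
Terminal stock prices: S_uu = 166.6, S_ud = 95.2, S_dd = 54.4
Terminal payoffs (S − K): max(96.6, 0) = 96.6, max(25.2, 0) = 25.2, max(-15.6, 0) = 0
Node u (S = 119): V_u = e^(−0.12)·[0.5458·96.6000 + 0.4542·25.2000] = 56.9156
Node d (S = 68): V_d = e^(−0.12)·[0.5458·25.2000 + 0.4542·0.0000] = 12.1995
Node 0 (S = 85): V_0 = e^(−0.12)·[0.5458·56.9156 + 0.4542·12.1995] = 32.4673

$32.47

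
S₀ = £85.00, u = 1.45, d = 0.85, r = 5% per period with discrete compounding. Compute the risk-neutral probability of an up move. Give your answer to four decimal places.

p = 0.3333

Risk-neutral probability p = (1 + 0.05 − 0.85)/(1.45 − 0.85) = 0.2000/0.6000 = 0.3333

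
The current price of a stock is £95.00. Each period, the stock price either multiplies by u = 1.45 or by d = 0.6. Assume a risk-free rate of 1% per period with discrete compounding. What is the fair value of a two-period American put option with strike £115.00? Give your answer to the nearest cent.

£37.64

Risk-neutral probability p = (1 + 0.01 − 0.6)/(1.45 − 0.6) = 0.4100/0.8500 = 0.4824
Terminal stock prices: S_uu = 199.7, S_ud = 82.65, S_dd = 34.2
Terminal payoffs (K − S): max(-84.74, 0) = 0, max(32.35, 0) = 32.35, max(80.8, 0) = 80.8
Node u (S = 137.8): continuation = 1/1.01·[0.4824·0.0000 + 0.5176·32.3500] = 16.5801; exercise value = 0.0000 ≤ continuation, so V_u = 16.5801
Node d (S = 57): continuation = 1/1.01·[0.4824·32.3500 + 0.5176·80.8000] = 56.8614; exercise value = 58.0000 > continuation, so V_d = 58.0000 (exercise)
Node 0 (S = 95): continuation = 1/1.01·[0.4824·16.5801 + 0.5176·58.0000] = 37.6445; exercise value = 20.0000 ≤ continuation, so V_0 = 37.6445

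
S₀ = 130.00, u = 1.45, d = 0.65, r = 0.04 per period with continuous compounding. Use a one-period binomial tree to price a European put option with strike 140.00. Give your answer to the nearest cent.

Risk-neutral probability p = (e^0.04 − 0.65)/(1.45 − 0.65) = 0.3908/0.8000 = 0.4885
Terminal stock prices: S_u = 188.5, S_d = 84.5
Terminal payoffs (K − S): max(-48.5, 0) = 0, max(55.5, 0) = 55.5
Node 0 (S = 130): V_0 = e^(−0.04)·[0.4885·0.0000 + 0.5115·55.5000] = 27.2744

27.27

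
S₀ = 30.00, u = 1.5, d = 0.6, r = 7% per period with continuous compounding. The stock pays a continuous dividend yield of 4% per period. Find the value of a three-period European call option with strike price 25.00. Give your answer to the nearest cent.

11.26

Per-period risk-free factor R = e^0.07 = 1.0725; dividend-adjusted growth = e^(0.07−0.04) = 1.0305.
Risk-neutral probability p = (1.0305 − 0.6)/(1.5 − 0.6) = 0.4305/0.9000 = 0.4783
Terminal stock prices: S_uuu = 101.2, S_uud = 40.5, S_udd = 16.2, S_ddd = 6.48
Terminal payoffs (S − K): max(76.25, 0) = 76.25, max(15.5, 0) = 15.5, max(-8.8, 0) = 0, max(-18.52, 0) = 0
Node uu (S = 67.5): V_uu = e^(−0.07)·[0.4783·76.2500 + 0.5217·15.5000] = 41.5434
Node ud (S = 27): V_ud = e^(−0.07)·[0.4783·15.5000 + 0.5217·0.0000] = 6.9122
Node dd (S = 10.8): V_dd = e^(−0.07)·[0.4783·0.0000 + 0.5217·0.0000] = 0.0000
Node u (S = 45): V_u = e^(−0.07)·[0.4783·41.5434 + 0.5217·6.9122] = 21.8886
Node d (S = 18): V_d = e^(−0.07)·[0.4783·6.9122 + 0.5217·0.0000] = 3.0825
Node 0 (S = 30): V_0 = e^(−0.07)·[0.4783·21.8886 + 0.5217·3.0825] = 11.2606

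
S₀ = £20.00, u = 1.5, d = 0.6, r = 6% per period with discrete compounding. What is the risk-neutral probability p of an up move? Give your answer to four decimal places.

Risk-neutral probability p = (1 + 0.06 − 0.6)/(1.5 − 0.6) = 0.4600/0.9000 = 0.5111

p = 0.5111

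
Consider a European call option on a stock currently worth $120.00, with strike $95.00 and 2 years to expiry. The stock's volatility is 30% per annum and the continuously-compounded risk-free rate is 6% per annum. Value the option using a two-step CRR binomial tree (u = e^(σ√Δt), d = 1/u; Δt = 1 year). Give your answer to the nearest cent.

CRR parameters: u = e^(σ√Δt) = e^(0.3·√1) = 1.3499, d = 1/u = 0.7408
Per-period rate: rΔt = 0.06·1 = 0.06, so R = e^0.06 = 1.0618
Risk-neutral probability p = (e^0.06 − 0.7408)/(1.3499 − 0.7408) = 0.3210/0.6090 = 0.5271
Terminal stock prices: S_uu = 218.7, S_ud = 120, S_dd = 65.86
Terminal payoffs (S − K): max(123.7, 0) = 123.7, max(25, 0) = 25, max(-29.14, 0) = 0
Node u (S = 162): V_u = e^(−0.06)·[0.5271·123.6543 + 0.4729·25.0000] = 72.5154
Node d (S = 88.9): V_d = e^(−0.06)·[0.5271·25.0000 + 0.4729·0.0000] = 12.4098
Node 0 (S = 120): V_0 = e^(−0.06)·[0.5271·72.5154 + 0.4729·12.4098] = 41.5232

$41.52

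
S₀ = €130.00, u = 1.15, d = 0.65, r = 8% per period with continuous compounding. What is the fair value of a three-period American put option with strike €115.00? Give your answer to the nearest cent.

€5.77

Risk-neutral probability p = (e^0.08 − 0.65)/(1.15 − 0.65) = 0.4333/0.5000 = 0.8666
Terminal stock prices: S_uuu = 197.7, S_uud = 111.8, S_udd = 63.16, S_ddd = 35.7
Terminal payoffs (K − S): max(-82.71, 0) = 0, max(3.249, 0) = 3.249, max(51.84, 0) = 51.84, max(79.3, 0) = 79.3
Node uu (S = 171.9): continuation = e^(−0.08)·[0.8666·0.0000 + 0.1334·3.2488] = 0.4001; exercise value = 0.0000 ≤ continuation, so V_uu = 0.4001
Node ud (S = 97.17): continuation = e^(−0.08)·[0.8666·3.2488 + 0.1334·51.8362] = 8.9834; exercise value = 17.8250 > continuation, so V_ud = 17.8250 (exercise)
Node dd (S = 54.93): continuation = e^(−0.08)·[0.8666·51.8362 + 0.1334·79.2987] = 51.2334; exercise value = 60.0750 > continuation, so V_dd = 60.0750 (exercise)
Node u (S = 149.5): continuation = e^(−0.08)·[0.8666·0.4001 + 0.1334·17.8250] = 2.5156; exercise value = 0.0000 ≤ continuation, so V_u = 2.5156
Node d (S = 84.5): continuation = e^(−0.08)·[0.8666·17.8250 + 0.1334·60.0750] = 21.6584; exercise value = 30.5000 > continuation, so V_d = 30.5000 (exercise)
Node 0 (S = 130): continuation = e^(−0.08)·[0.8666·2.5156 + 0.1334·30.5000] = 5.7689; exercise value = 0.0000 ≤ continuation, so V_0 = 5.7689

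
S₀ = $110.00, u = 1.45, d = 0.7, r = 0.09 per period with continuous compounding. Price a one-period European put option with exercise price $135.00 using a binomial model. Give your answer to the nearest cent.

$25.15

Risk-neutral probability p = (e^0.09 − 0.7)/(1.45 − 0.7) = 0.3942/0.7500 = 0.5256
Terminal stock prices: S_u = 159.5, S_d = 77
Terminal payoffs (K − S): max(-24.5, 0) = 0, max(58, 0) = 58
Node 0 (S = 110): V_0 = e^(−0.09)·[0.5256·0.0000 + 0.4744·58.0000] = 25.1488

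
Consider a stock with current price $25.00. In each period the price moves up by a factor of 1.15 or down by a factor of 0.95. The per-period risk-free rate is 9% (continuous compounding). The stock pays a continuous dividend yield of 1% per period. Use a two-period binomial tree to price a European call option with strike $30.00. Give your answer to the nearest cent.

Per-period risk-free factor R = e^0.09 = 1.0942; dividend-adjusted growth = e^(0.09−0.01) = 1.0833.
Risk-neutral probability p = (1.0833 − 0.95)/(1.15 − 0.95) = 0.1333/0.2000 = 0.6664
Terminal stock prices: S_uu = 33.06, S_ud = 27.31, S_dd = 22.56
Terminal payoffs (S − K): max(3.062, 0) = 3.062, max(-2.688, 0) = 0, max(-7.438, 0) = 0
Node u (S = 28.75): V_u = e^(−0.09)·[0.6664·3.0625 + 0.3336·0.0000] = 1.8653
Node d (S = 23.75): V_d = e^(−0.09)·[0.6664·0.0000 + 0.3336·0.0000] = 0.0000
Node 0 (S = 25): V_0 = e^(−0.09)·[0.6664·1.8653 + 0.3336·0.0000] = 1.1361

$1.14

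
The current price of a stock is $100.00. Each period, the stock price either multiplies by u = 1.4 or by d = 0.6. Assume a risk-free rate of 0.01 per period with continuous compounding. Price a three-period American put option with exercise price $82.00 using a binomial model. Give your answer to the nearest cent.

Risk-neutral probability p = (e^0.01 − 0.6)/(1.4 − 0.6) = 0.4101/0.8000 = 0.5126
Terminal stock prices: S_uuu = 274.4, S_uud = 117.6, S_udd = 50.4, S_ddd = 21.6
Terminal payoffs (K − S): max(-192.4, 0) = 0, max(-35.6, 0) = 0, max(31.6, 0) = 31.6, max(60.4, 0) = 60.4
Node uu (S = 196): continuation = e^(−0.01)·[0.5126·0.0000 + 0.4874·0.0000] = 0.0000; exercise value = 0.0000 ≤ continuation, so V_uu = 0.0000
Node ud (S = 84): continuation = e^(−0.01)·[0.5126·0.0000 + 0.4874·31.6000] = 15.2498; exercise value = 0.0000 ≤ continuation, so V_ud = 15.2498
Node dd (S = 36): continuation = e^(−0.01)·[0.5126·31.6000 + 0.4874·60.4000] = 45.1841; exercise value = 46.0000 > continuation, so V_dd = 46.0000 (exercise)
Node u (S = 140): continuation = e^(−0.01)·[0.5126·0.0000 + 0.4874·15.2498] = 7.3593; exercise value = 0.0000 ≤ continuation, so V_u = 7.3593
Node d (S = 60): continuation = e^(−0.01)·[0.5126·15.2498 + 0.4874·46.0000] = 29.9377; exercise value = 22.0000 ≤ continuation, so V_d = 29.9377
Node 0 (S = 100): continuation = e^(−0.01)·[0.5126·7.3593 + 0.4874·29.9377] = 18.1821; exercise value = 0.0000 ≤ continuation, so V_0 = 18.1821

$18.18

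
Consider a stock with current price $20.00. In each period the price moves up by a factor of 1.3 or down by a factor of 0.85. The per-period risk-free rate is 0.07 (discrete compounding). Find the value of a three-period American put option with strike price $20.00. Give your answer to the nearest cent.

Risk-neutral probability p = (1 + 0.07 − 0.85)/(1.3 − 0.85) = 0.2200/0.4500 = 0.4889
Terminal stock prices: S_uuu = 43.94, S_uud = 28.73, S_udd = 18.78, S_ddd = 12.28
Terminal payoffs (K − S): max(-23.94, 0) = 0, max(-8.73, 0) = 0, max(1.215, 0) = 1.215, max(7.718, 0) = 7.718
Node uu (S = 33.8): continuation = 1/1.07·[0.4889·0.0000 + 0.5111·0.0000] = 0.0000; exercise value = 0.0000 ≤ continuation, so V_uu = 0.0000
Node ud (S = 22.1): continuation = 1/1.07·[0.4889·0.0000 + 0.5111·1.2150] = 0.5804; exercise value = 0.0000 ≤ continuation, so V_ud = 0.5804
Node dd (S = 14.45): continuation = 1/1.07·[0.4889·1.2150 + 0.5111·7.7175] = 4.2416; exercise value = 5.5500 > continuation, so V_dd = 5.5500 (exercise)
Node u (S = 26): continuation = 1/1.07·[0.4889·0.0000 + 0.5111·0.5804] = 0.2772; exercise value = 0.0000 ≤ continuation, so V_u = 0.2772
Node d (S = 17): continuation = 1/1.07·[0.4889·0.5804 + 0.5111·5.5500] = 2.9163; exercise value = 3.0000 > continuation, so V_d = 3.0000 (exercise)
Node 0 (S = 20): continuation = 1/1.07·[0.4889·0.2772 + 0.5111·3.0000] = 1.5597; exercise value = 0.0000 ≤ continuation, so V_0 = 1.5597

$1.56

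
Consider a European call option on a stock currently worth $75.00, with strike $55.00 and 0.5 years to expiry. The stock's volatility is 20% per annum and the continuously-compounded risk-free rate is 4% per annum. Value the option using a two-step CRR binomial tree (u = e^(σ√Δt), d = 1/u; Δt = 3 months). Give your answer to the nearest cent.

$21.09

CRR parameters: u = e^(σ√Δt) = e^(0.2·√0.25) = 1.1052, d = 1/u = 0.9048
Per-period rate: rΔt = 0.04·0.25 = 0.01, so R = e^0.01 = 1.0101
Risk-neutral probability p = (e^0.01 − 0.9048)/(1.1052 − 0.9048) = 0.1052/0.2003 = 0.5252
Terminal stock prices: S_uu = 91.61, S_ud = 75, S_dd = 61.4
Terminal payoffs (S − K): max(36.61, 0) = 36.61, max(20, 0) = 20, max(6.405, 0) = 6.405
Node u (S = 82.89): V_u = e^(−0.01)·[0.5252·36.6052 + 0.4748·20.0000] = 28.4351
Node d (S = 67.86): V_d = e^(−0.01)·[0.5252·20.0000 + 0.4748·6.4048] = 13.4101
Node 0 (S = 75): V_0 = e^(−0.01)·[0.5252·28.4351 + 0.4748·13.4101] = 21.0891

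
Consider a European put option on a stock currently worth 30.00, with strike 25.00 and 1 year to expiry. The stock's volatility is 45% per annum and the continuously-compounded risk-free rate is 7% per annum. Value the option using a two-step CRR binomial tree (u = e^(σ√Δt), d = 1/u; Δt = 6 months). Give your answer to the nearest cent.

2.33

CRR parameters: u = e^(σ√Δt) = e^(0.45·√0.5) = 1.3746, d = 1/u = 0.7275
Per-period rate: rΔt = 0.07·0.5 = 0.035, so R = e^0.035 = 1.0356
Risk-neutral probability p = (e^0.035 − 0.7275)/(1.3746 − 0.7275) = 0.3082/0.6472 = 0.4762
Terminal stock prices: S_uu = 56.69, S_ud = 30, S_dd = 15.88
Terminal payoffs (K − S): max(-31.69, 0) = 0, max(-5, 0) = 0, max(9.124, 0) = 9.124
Node u (S = 41.24): V_u = e^(−0.035)·[0.4762·0.0000 + 0.5238·0.0000] = 0.0000
Node d (S = 21.82): V_d = e^(−0.035)·[0.4762·0.0000 + 0.5238·9.1241] = 4.6153
Node 0 (S = 30): V_0 = e^(−0.035)·[0.4762·0.0000 + 0.5238·4.6153] = 2.3345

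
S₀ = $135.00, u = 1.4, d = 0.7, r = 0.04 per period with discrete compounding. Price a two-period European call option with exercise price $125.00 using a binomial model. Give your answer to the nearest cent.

Risk-neutral probability p = (1 + 0.04 − 0.7)/(1.4 − 0.7) = 0.3400/0.7000 = 0.4857
Terminal stock prices: S_uu = 264.6, S_ud = 132.3, S_dd = 66.15
Terminal payoffs (S − K): max(139.6, 0) = 139.6, max(7.3, 0) = 7.3, max(-58.85, 0) = 0
Node u (S = 189): V_u = 1/1.04·[0.4857·139.6000 + 0.5143·7.3000] = 68.8077
Node d (S = 94.5): V_d = 1/1.04·[0.4857·7.3000 + 0.5143·0.0000] = 3.4093
Node 0 (S = 135): V_0 = 1/1.04·[0.4857·68.8077 + 0.5143·3.4093] = 33.8214

$33.82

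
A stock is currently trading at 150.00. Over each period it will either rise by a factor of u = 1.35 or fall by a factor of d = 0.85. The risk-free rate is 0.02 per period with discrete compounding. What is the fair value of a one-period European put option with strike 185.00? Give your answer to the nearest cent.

Risk-neutral probability p = (1 + 0.02 − 0.85)/(1.35 − 0.85) = 0.1700/0.5000 = 0.3400
Terminal stock prices: S_u = 202.5, S_d = 127.5
Terminal payoffs (K − S): max(-17.5, 0) = 0, max(57.5, 0) = 57.5
Node 0 (S = 150): V_0 = 1/1.02·[0.3400·0.0000 + 0.6600·57.5000] = 37.2059

37.21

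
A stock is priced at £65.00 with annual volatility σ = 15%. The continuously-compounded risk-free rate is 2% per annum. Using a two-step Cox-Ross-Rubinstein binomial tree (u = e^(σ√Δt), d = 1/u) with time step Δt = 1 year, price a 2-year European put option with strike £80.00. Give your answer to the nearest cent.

£13.95

CRR parameters: u = e^(σ√Δt) = e^(0.15·√1) = 1.1618, d = 1/u = 0.8607
Per-period rate: rΔt = 0.02·1 = 0.02, so R = e^0.02 = 1.0202
Risk-neutral probability p = (e^0.02 − 0.8607)/(1.1618 − 0.8607) = 0.1595/0.3011 = 0.5297
Terminal stock prices: S_uu = 87.74, S_ud = 65, S_dd = 48.15
Terminal payoffs (K − S): max(-7.741, 0) = 0, max(15, 0) = 15, max(31.85, 0) = 31.85
Node u (S = 75.52): V_u = e^(−0.02)·[0.5297·0.0000 + 0.4703·15.0000] = 6.9155
Node d (S = 55.95): V_d = e^(−0.02)·[0.5297·15.0000 + 0.4703·31.8468] = 22.4699
Node 0 (S = 65): V_0 = e^(−0.02)·[0.5297·6.9155 + 0.4703·22.4699] = 13.9496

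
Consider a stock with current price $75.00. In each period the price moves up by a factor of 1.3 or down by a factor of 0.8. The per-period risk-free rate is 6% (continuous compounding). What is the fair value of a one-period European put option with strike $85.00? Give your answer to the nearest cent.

Risk-neutral probability p = (e^0.06 − 0.8)/(1.3 − 0.8) = 0.2618/0.5000 = 0.5237
Terminal stock prices: S_u = 97.5, S_d = 60
Terminal payoffs (K − S): max(-12.5, 0) = 0, max(25, 0) = 25
Node 0 (S = 75): V_0 = e^(−0.06)·[0.5237·0.0000 + 0.4763·25.0000] = 11.2147

$11.21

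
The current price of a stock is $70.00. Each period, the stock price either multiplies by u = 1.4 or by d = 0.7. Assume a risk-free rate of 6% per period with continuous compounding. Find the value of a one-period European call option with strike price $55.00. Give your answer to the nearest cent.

Risk-neutral probability p = (e^0.06 − 0.7)/(1.4 − 0.7) = 0.3618/0.7000 = 0.5169
Terminal stock prices: S_u = 98, S_d = 49
Terminal payoffs (S − K): max(43, 0) = 43, max(-6, 0) = 0
Node 0 (S = 70): V_0 = e^(−0.06)·[0.5169·43.0000 + 0.4831·0.0000] = 20.9327

$20.93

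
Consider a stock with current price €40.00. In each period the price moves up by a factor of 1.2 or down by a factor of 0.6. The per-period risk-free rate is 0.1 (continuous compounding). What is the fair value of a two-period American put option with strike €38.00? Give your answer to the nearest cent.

€3.00

Risk-neutral probability p = (e^0.1 − 0.6)/(1.2 − 0.6) = 0.5052/0.6000 = 0.8420
Terminal stock prices: S_uu = 57.6, S_ud = 28.8, S_dd = 14.4
Terminal payoffs (K − S): max(-19.6, 0) = 0, max(9.2, 0) = 9.2, max(23.6, 0) = 23.6
Node u (S = 48): continuation = e^(−0.1)·[0.8420·0.0000 + 0.1580·9.2000] = 1.3157; exercise value = 0.0000 ≤ continuation, so V_u = 1.3157
Node d (S = 24): continuation = e^(−0.1)·[0.8420·9.2000 + 0.1580·23.6000] = 10.3838; exercise value = 14.0000 > continuation, so V_d = 14.0000 (exercise)
Node 0 (S = 40): continuation = e^(−0.1)·[0.8420·1.3157 + 0.1580·14.0000] = 3.0044; exercise value = 0.0000 ≤ continuation, so V_0 = 3.0044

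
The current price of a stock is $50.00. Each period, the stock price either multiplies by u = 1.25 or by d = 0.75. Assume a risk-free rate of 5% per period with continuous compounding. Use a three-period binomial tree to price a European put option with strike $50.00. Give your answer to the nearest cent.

$5.21

Risk-neutral probability p = (e^0.05 − 0.75)/(1.25 − 0.75) = 0.3013/0.5000 = 0.6025
Terminal stock prices: S_uuu = 97.66, S_uud = 58.59, S_udd = 35.16, S_ddd = 21.09
Terminal payoffs (K − S): max(-47.66, 0) = 0, max(-8.594, 0) = 0, max(14.84, 0) = 14.84, max(28.91, 0) = 28.91
Node uu (S = 78.12): V_uu = e^(−0.05)·[0.6025·0.0000 + 0.3975·0.0000] = 0.0000
Node ud (S = 46.88): V_ud = e^(−0.05)·[0.6025·0.0000 + 0.3975·14.8438] = 5.6120
Node dd (S = 28.12): V_dd = e^(−0.05)·[0.6025·14.8438 + 0.3975·28.9062] = 19.4365
Node u (S = 62.5): V_u = e^(−0.05)·[0.6025·0.0000 + 0.3975·5.6120] = 2.1218
Node d (S = 37.5): V_d = e^(−0.05)·[0.6025·5.6120 + 0.3975·19.4365] = 10.5650
Node 0 (S = 50): V_0 = e^(−0.05)·[0.6025·2.1218 + 0.3975·10.5650] = 5.2104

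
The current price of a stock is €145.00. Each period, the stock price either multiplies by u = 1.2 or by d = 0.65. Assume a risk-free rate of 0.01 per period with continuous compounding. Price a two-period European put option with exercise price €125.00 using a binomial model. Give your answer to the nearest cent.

Risk-neutral probability p = (e^0.01 − 0.65)/(1.2 − 0.65) = 0.3601/0.5500 = 0.6546
Terminal stock prices: S_uu = 208.8, S_ud = 113.1, S_dd = 61.26
Terminal payoffs (K − S): max(-83.8, 0) = 0, max(11.9, 0) = 11.9, max(63.74, 0) = 63.74
Node u (S = 174): V_u = e^(−0.01)·[0.6546·0.0000 + 0.3454·11.9000] = 4.0689
Node d (S = 94.25): V_d = e^(−0.01)·[0.6546·11.9000 + 0.3454·63.7375] = 29.5062
Node 0 (S = 145): V_0 = e^(−0.01)·[0.6546·4.0689 + 0.3454·29.5062] = 12.7261

€12.73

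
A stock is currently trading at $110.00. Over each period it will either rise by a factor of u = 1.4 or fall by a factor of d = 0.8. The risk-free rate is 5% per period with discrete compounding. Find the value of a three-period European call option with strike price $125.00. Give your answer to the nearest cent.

Risk-neutral probability p = (1 + 0.05 − 0.8)/(1.4 − 0.8) = 0.2500/0.6000 = 0.4167
Terminal stock prices: S_uuu = 301.8, S_uud = 172.5, S_udd = 98.56, S_ddd = 56.32
Terminal payoffs (S − K): max(176.8, 0) = 176.8, max(47.48, 0) = 47.48, max(-26.44, 0) = 0, max(-68.68, 0) = 0
Node uu (S = 215.6): V_uu = 1/1.05·[0.4167·176.8400 + 0.5833·47.4800] = 96.5524
Node ud (S = 123.2): V_ud = 1/1.05·[0.4167·47.4800 + 0.5833·0.0000] = 18.8413
Node dd (S = 70.4): V_dd = 1/1.05·[0.4167·0.0000 + 0.5833·0.0000] = 0.0000
Node u (S = 154): V_u = 1/1.05·[0.4167·96.5524 + 0.5833·18.8413] = 48.7818
Node d (S = 88): V_d = 1/1.05·[0.4167·18.8413 + 0.5833·0.0000] = 7.4767
Node 0 (S = 110): V_0 = 1/1.05·[0.4167·48.7818 + 0.5833·7.4767] = 23.5116

$23.51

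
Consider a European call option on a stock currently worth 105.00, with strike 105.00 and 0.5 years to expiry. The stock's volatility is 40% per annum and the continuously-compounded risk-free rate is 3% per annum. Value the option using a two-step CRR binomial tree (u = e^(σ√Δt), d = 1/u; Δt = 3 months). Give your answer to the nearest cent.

CRR parameters: u = e^(σ√Δt) = e^(0.4·√0.25) = 1.2214, d = 1/u = 0.8187
Per-period rate: rΔt = 0.03·0.25 = 0.0075, so R = e^0.0075 = 1.0075
Risk-neutral probability p = (e^0.0075 − 0.8187)/(1.2214 − 0.8187) = 0.1888/0.4027 = 0.4689
Terminal stock prices: S_uu = 156.6, S_ud = 105, S_dd = 70.38
Terminal payoffs (S − K): max(51.64, 0) = 51.64, max(0, 0) = 0, max(-34.62, 0) = 0
Node u (S = 128.2): V_u = e^(−0.0075)·[0.4689·51.6416 + 0.5311·0.0000] = 24.0318
Node d (S = 85.97): V_d = e^(−0.0075)·[0.4689·0.0000 + 0.5311·0.0000] = 0.0000
Node 0 (S = 105): V_0 = e^(−0.0075)·[0.4689·24.0318 + 0.5311·0.0000] = 11.1834

11.18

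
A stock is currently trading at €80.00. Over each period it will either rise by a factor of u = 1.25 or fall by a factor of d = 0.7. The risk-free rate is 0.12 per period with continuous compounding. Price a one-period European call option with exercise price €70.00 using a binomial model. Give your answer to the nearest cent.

Risk-neutral probability p = (e^0.12 − 0.7)/(1.25 − 0.7) = 0.4275/0.5500 = 0.7773
Terminal stock prices: S_u = 100, S_d = 56
Terminal payoffs (S − K): max(30, 0) = 30, max(-14, 0) = 0
Node 0 (S = 80): V_0 = e^(−0.12)·[0.7773·30.0000 + 0.2227·0.0000] = 20.6812

€20.68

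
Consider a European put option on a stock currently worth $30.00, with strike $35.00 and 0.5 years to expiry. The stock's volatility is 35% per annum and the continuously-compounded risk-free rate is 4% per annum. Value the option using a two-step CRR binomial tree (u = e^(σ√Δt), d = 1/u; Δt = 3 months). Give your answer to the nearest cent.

CRR parameters: u = e^(σ√Δt) = e^(0.35·√0.25) = 1.1912, d = 1/u = 0.8395
Per-period rate: rΔt = 0.04·0.25 = 0.01, so R = e^0.01 = 1.0101
Risk-neutral probability p = (e^0.01 − 0.8395)/(1.1912 − 0.8395) = 0.1706/0.3518 = 0.4849
Terminal stock prices: S_uu = 42.57, S_ud = 30, S_dd = 21.14
Terminal payoffs (K − S): max(-7.572, 0) = 0, max(5, 0) = 5, max(13.86, 0) = 13.86
Node u (S = 35.74): V_u = e^(−0.01)·[0.4849·0.0000 + 0.5151·5.0000] = 2.5497
Node d (S = 25.18): V_d = e^(−0.01)·[0.4849·5.0000 + 0.5151·13.8594] = 9.4680
Node 0 (S = 30): V_0 = e^(−0.01)·[0.4849·2.5497 + 0.5151·9.4680] = 6.0523

$6.05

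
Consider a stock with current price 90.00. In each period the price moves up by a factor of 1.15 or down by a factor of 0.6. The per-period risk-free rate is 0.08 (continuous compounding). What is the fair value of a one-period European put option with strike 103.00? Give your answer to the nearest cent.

5.49

Risk-neutral probability p = (e^0.08 − 0.6)/(1.15 − 0.6) = 0.4833/0.5500 = 0.8787
Terminal stock prices: S_u = 103.5, S_d = 54
Terminal payoffs (K − S): max(-0.5, 0) = 0, max(49, 0) = 49
Node 0 (S = 90): V_0 = e^(−0.08)·[0.8787·0.0000 + 0.1213·49.0000] = 5.4866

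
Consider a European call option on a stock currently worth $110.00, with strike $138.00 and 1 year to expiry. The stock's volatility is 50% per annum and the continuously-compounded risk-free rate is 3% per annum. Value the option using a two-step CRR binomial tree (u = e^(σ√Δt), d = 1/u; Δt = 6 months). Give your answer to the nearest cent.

CRR parameters: u = e^(σ√Δt) = e^(0.5·√0.5) = 1.4241, d = 1/u = 0.7022
Per-period rate: rΔt = 0.03·0.5 = 0.015, so R = e^0.015 = 1.0151
Risk-neutral probability p = (e^0.015 − 0.7022)/(1.4241 − 0.7022) = 0.3129/0.7219 = 0.4335
Terminal stock prices: S_uu = 223.1, S_ud = 110, S_dd = 54.24
Terminal payoffs (S − K): max(85.09, 0) = 85.09, max(-28, 0) = 0, max(-83.76, 0) = 0
Node u (S = 156.7): V_u = e^(−0.015)·[0.4335·85.0926 + 0.5665·0.0000] = 36.3347
Node d (S = 77.24): V_d = e^(−0.015)·[0.4335·0.0000 + 0.5665·0.0000] = 0.0000
Node 0 (S = 110): V_0 = e^(−0.015)·[0.4335·36.3347 + 0.5665·0.0000] = 15.5150

$15.51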